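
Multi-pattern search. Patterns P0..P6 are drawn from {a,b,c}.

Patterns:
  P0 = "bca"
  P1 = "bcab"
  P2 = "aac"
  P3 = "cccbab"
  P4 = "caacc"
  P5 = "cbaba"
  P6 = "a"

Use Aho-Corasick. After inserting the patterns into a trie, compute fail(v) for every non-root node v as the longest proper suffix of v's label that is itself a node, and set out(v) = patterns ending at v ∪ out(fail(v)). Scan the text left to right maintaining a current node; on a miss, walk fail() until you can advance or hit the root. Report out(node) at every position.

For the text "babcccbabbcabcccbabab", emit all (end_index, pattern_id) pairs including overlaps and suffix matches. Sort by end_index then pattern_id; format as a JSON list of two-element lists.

Construct AC machine:
Trie (insert patterns):
  0='ε' goto a→5 b→1 c→8
  1='b' goto c→2
  2='bc' goto a→3
  3='bca' goto b→4  ←P0
  4='bcab' goto ·  ←P1
  5='a' goto a→6  ←P6
  6='aa' goto c→7
  7='aac' goto ·  ←P2
  8='c' goto a→14 b→18 c→9
  9='cc' goto c→10
  10='ccc' goto b→11
  11='cccb' goto a→12
  12='cccba' goto b→13
  13='cccbab' goto ·  ←P3
  14='ca' goto a→15
  15='caa' goto c→16
  16='caac' goto c→17
  17='caacc' goto ·  ←P4
  18='cb' goto a→19
  19='cba' goto b→20
  20='cbab' goto a→21
  21='cbaba' goto ·  ←P5

Failure links (BFS by depth):
  n1('b'): parent n0 fail=0; on 'b' 0 → fail=0;  out ∅∪∅=∅
  n5('a'): parent n0 fail=0; on 'a' 0 → fail=0;  out {6}∪∅={6}
  n8('c'): parent n0 fail=0; on 'c' 0 → fail=0;  out ∅∪∅=∅
  n2('bc'): parent n1 fail=0; on 'c' 0 → fail=8;  out ∅∪∅=∅
  n6('aa'): parent n5 fail=0; on 'a' 0 → fail=5;  out ∅∪{6}={6}
  n9('cc'): parent n8 fail=0; on 'c' 0 → fail=8;  out ∅∪∅=∅
  n14('ca'): parent n8 fail=0; on 'a' 0 → fail=5;  out ∅∪{6}={6}
  n18('cb'): parent n8 fail=0; on 'b' 0 → fail=1;  out ∅∪∅=∅
  n3('bca'): parent n2 fail=8; on 'a' 8 → fail=14;  out {0}∪{6}={0,6}
  n7('aac'): parent n6 fail=5; on 'c' 5→0 → fail=8;  out {2}∪∅={2}
  n10('ccc'): parent n9 fail=8; on 'c' 8 → fail=9;  out ∅∪∅=∅
  n15('caa'): parent n14 fail=5; on 'a' 5 → fail=6;  out ∅∪{6}={6}
  n19('cba'): parent n18 fail=1; on 'a' 1→0 → fail=5;  out ∅∪{6}={6}
  n4('bcab'): parent n3 fail=14; on 'b' 14→5→0 → fail=1;  out {1}∪∅={1}
  n11('cccb'): parent n10 fail=9; on 'b' 9→8 → fail=18;  out ∅∪∅=∅
  n16('caac'): parent n15 fail=6; on 'c' 6 → fail=7;  out ∅∪{2}={2}
  n20('cbab'): parent n19 fail=5; on 'b' 5→0 → fail=1;  out ∅∪∅=∅
  n12('cccba'): parent n11 fail=18; on 'a' 18 → fail=19;  out ∅∪{6}={6}
  n17('caacc'): parent n16 fail=7; on 'c' 7→8 → fail=9;  out {4}∪∅={4}
  n21('cbaba'): parent n20 fail=1; on 'a' 1→0 → fail=5;  out {5}∪{6}={5,6}
  n13('cccbab'): parent n12 fail=19; on 'b' 19 → fail=20;  out {3}∪∅={3}

Scan:
i=0 'b': node 0→1
i=1 'a': node 1→5 (via fail)  → match P6@[1:1]
i=2 'b': node 5→1 (via fail)
i=3 'c': node 1→2
i=4 'c': node 2→9 (via fail)
i=5 'c': node 9→10
i=6 'b': node 10→11
i=7 'a': node 11→12  → match P6@[7:7]
i=8 'b': node 12→13  → match P3@[3:8]
i=9 'b': node 13→1 (via fail)
i=10 'c': node 1→2
i=11 'a': node 2→3  → match P0@[9:11],P6@[11:11]
i=12 'b': node 3→4  → match P1@[9:12]
i=13 'c': node 4→2 (via fail)
i=14 'c': node 2→9 (via fail)
i=15 'c': node 9→10
i=16 'b': node 10→11
i=17 'a': node 11→12  → match P6@[17:17]
i=18 'b': node 12→13  → match P3@[13:18]
i=19 'a': node 13→21 (via fail)  → match P5@[15:19],P6@[19:19]
i=20 'b': node 21→1 (via fail)

Matches: [[1,6],[7,6],[8,3],[11,0],[11,6],[12,1],[17,6],[18,3],[19,5],[19,6]]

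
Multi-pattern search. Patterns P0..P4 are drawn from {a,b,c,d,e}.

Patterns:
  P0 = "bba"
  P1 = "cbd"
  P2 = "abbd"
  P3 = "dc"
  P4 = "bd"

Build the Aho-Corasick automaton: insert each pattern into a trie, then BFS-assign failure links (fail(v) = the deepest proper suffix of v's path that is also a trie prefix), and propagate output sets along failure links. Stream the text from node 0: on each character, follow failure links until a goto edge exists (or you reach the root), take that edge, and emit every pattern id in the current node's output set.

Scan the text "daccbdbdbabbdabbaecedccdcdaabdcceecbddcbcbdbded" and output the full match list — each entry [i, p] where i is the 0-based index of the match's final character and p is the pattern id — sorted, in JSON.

Construct AC machine:
Trie (insert patterns):
  n0 'ε': a→7 b→1 c→4 d→11
  n1 'b': b→2 d→13
  n2 'bb': a→3
  n3 'bba': ·  ←P0
  n4 'c': b→5
  n5 'cb': d→6
  n6 'cbd': ·  ←P1
  n7 'a': b→8
  n8 'ab': b→9
  n9 'abb': d→10
  n10 'abbd': ·  ←P2
  n11 'd': c→12
  n12 'dc': ·  ←P3
  n13 'bd': ·  ←P4

Failure links (BFS by depth):
  n1('b'): parent n0 fail=0; on 'b' 0 → fail=0;  out ∅∪∅=∅
  n4('c'): parent n0 fail=0; on 'c' 0 → fail=0;  out ∅∪∅=∅
  n7('a'): parent n0 fail=0; on 'a' 0 → fail=0;  out ∅∪∅=∅
  n11('d'): parent n0 fail=0; on 'd' 0 → fail=0;  out ∅∪∅=∅
  n2('bb'): parent n1 fail=0; on 'b' 0 → fail=1;  out ∅∪∅=∅
  n5('cb'): parent n4 fail=0; on 'b' 0 → fail=1;  out ∅∪∅=∅
  n8('ab'): parent n7 fail=0; on 'b' 0 → fail=1;  out ∅∪∅=∅
  n12('dc'): parent n11 fail=0; on 'c' 0 → fail=4;  out {3}∪∅={3}
  n13('bd'): parent n1 fail=0; on 'd' 0 → fail=11;  out {4}∪∅={4}
  n3('bba'): parent n2 fail=1; on 'a' 1→0 → fail=7;  out {0}∪∅={0}
  n6('cbd'): parent n5 fail=1; on 'd' 1 → fail=13;  out {1}∪{4}={1,4}
  n9('abb'): parent n8 fail=1; on 'b' 1 → fail=2;  out ∅∪∅=∅
  n10('abbd'): parent n9 fail=2; on 'd' 2→1 → fail=13;  out {2}∪{4}={2,4}

Scan:
[0] read 'd'  n0⇒n11
[1] read 'a'  n11⇒n7 (via fail)
[2] read 'c'  n7⇒n4 (via fail)
[3] read 'c'  n4⇒n4 (via fail)
[4] read 'b'  n4⇒n5
[5] read 'd'  n5⇒n6  ** P1@[3:5],P4@[4:5]
[6] read 'b'  n6⇒n1 (via fail)
[7] read 'd'  n1⇒n13  ** P4@[6:7]
[8] read 'b'  n13⇒n1 (via fail)
[9] read 'a'  n1⇒n7 (via fail)
[10] read 'b'  n7⇒n8
[11] read 'b'  n8⇒n9
[12] read 'd'  n9⇒n10  ** P2@[9:12],P4@[11:12]
[13] read 'a'  n10⇒n7 (via fail)
[14] read 'b'  n7⇒n8
[15] read 'b'  n8⇒n9
[16] read 'a'  n9⇒n3 (via fail)  ** P0@[14:16]
[17] read 'e'  n3⇒n0 (via fail)
[18] read 'c'  n0⇒n4
[19] read 'e'  n4⇒n0 (via fail)
[20] read 'd'  n0⇒n11
[21] read 'c'  n11⇒n12  ** P3@[20:21]
[22] read 'c'  n12⇒n4 (via fail)
[23] read 'd'  n4⇒n11 (via fail)
[24] read 'c'  n11⇒n12  ** P3@[23:24]
[25] read 'd'  n12⇒n11 (via fail)
[26] read 'a'  n11⇒n7 (via fail)
[27] read 'a'  n7⇒n7 (via fail)
[28] read 'b'  n7⇒n8
[29] read 'd'  n8⇒n13 (via fail)  ** P4@[28:29]
[30] read 'c'  n13⇒n12 (via fail)  ** P3@[29:30]
[31] read 'c'  n12⇒n4 (via fail)
[32] read 'e'  n4⇒n0 (via fail)
[33] read 'e'  n0⇒n0
[34] read 'c'  n0⇒n4
[35] read 'b'  n4⇒n5
[36] read 'd'  n5⇒n6  ** P1@[34:36],P4@[35:36]
[37] read 'd'  n6⇒n11 (via fail)
[38] read 'c'  n11⇒n12  ** P3@[37:38]
[39] read 'b'  n12⇒n5 (via fail)
[40] read 'c'  n5⇒n4 (via fail)
[41] read 'b'  n4⇒n5
[42] read 'd'  n5⇒n6  ** P1@[40:42],P4@[41:42]
[43] read 'b'  n6⇒n1 (via fail)
[44] read 'd'  n1⇒n13  ** P4@[43:44]
[45] read 'e'  n13⇒n0 (via fail)
[46] read 'd'  n0⇒n11

Result: [[5,1],[5,4],[7,4],[12,2],[12,4],[16,0],[21,3],[24,3],[29,4],[30,3],[36,1],[36,4],[38,3],[42,1],[42,4],[44,4]]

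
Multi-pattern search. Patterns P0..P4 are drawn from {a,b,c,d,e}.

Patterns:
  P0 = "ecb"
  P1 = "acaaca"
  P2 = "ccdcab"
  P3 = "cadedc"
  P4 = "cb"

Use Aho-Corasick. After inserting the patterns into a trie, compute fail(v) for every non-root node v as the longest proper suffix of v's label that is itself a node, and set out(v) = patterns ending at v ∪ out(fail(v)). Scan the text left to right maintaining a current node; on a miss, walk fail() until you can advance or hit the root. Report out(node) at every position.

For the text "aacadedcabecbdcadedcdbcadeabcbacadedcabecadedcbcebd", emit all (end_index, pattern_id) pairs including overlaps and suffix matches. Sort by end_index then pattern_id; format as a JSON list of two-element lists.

Construct AC machine:
Trie (insert patterns):
  0='ε' goto a→4 c→10 e→1
  1='e' goto c→2
  2='ec' goto b→3
  3='ecb' goto ·  [P0 ends]
  4='a' goto c→5
  5='ac' goto a→6
  6='aca' goto a→7
  7='acaa' goto c→8
  8='acaac' goto a→9
  9='acaaca' goto ·  [P1 ends]
  10='c' goto a→16 b→21 c→11
  11='cc' goto d→12
  12='ccd' goto c→13
  13='ccdc' goto a→14
  14='ccdca' goto b→15
  15='ccdcab' goto ·  [P2 ends]
  16='ca' goto d→17
  17='cad' goto e→18
  18='cade' goto d→19
  19='caded' goto c→20
  20='cadedc' goto ·  [P3 ends]
  21='cb' goto ·  [P4 ends]

Failure links (BFS by depth):
  fail(1) 'e': from fail(0)=0 chase 'e': 0 ⇒ 0;  out=∅∪out(0)=∅
  fail(4) 'a': from fail(0)=0 chase 'a': 0 ⇒ 0;  out=∅∪out(0)=∅
  fail(10) 'c': from fail(0)=0 chase 'c': 0 ⇒ 0;  out=∅∪out(0)=∅
  fail(2) 'ec': from fail(1)=0 chase 'c': 0 ⇒ 10;  out=∅∪out(10)=∅
  fail(5) 'ac': from fail(4)=0 chase 'c': 0 ⇒ 10;  out=∅∪out(10)=∅
  fail(11) 'cc': from fail(10)=0 chase 'c': 0 ⇒ 10;  out=∅∪out(10)=∅
  fail(16) 'ca': from fail(10)=0 chase 'a': 0 ⇒ 4;  out=∅∪out(4)=∅
  fail(21) 'cb': from fail(10)=0 chase 'b': 0 ⇒ 0;  out={4}∪out(0)={4}
  fail(3) 'ecb': from fail(2)=10 chase 'b': 10 ⇒ 21;  out={0}∪out(21)={0,4}
  fail(6) 'aca': from fail(5)=10 chase 'a': 10 ⇒ 16;  out=∅∪out(16)=∅
  fail(12) 'ccd': from fail(11)=10 chase 'd': 10→0 ⇒ 0;  out=∅∪out(0)=∅
  fail(17) 'cad': from fail(16)=4 chase 'd': 4→0 ⇒ 0;  out=∅∪out(0)=∅
  fail(7) 'acaa': from fail(6)=16 chase 'a': 16→4→0 ⇒ 4;  out=∅∪out(4)=∅
  fail(13) 'ccdc': from fail(12)=0 chase 'c': 0 ⇒ 10;  out=∅∪out(10)=∅
  fail(18) 'cade': from fail(17)=0 chase 'e': 0 ⇒ 1;  out=∅∪out(1)=∅
  fail(8) 'acaac': from fail(7)=4 chase 'c': 4 ⇒ 5;  out=∅∪out(5)=∅
  fail(14) 'ccdca': from fail(13)=10 chase 'a': 10 ⇒ 16;  out=∅∪out(16)=∅
  fail(19) 'caded': from fail(18)=1 chase 'd': 1→0 ⇒ 0;  out=∅∪out(0)=∅
  fail(9) 'acaaca': from fail(8)=5 chase 'a': 5 ⇒ 6;  out={1}∪out(6)={1}
  fail(15) 'ccdcab': from fail(14)=16 chase 'b': 16→4→0 ⇒ 0;  out={2}∪out(0)={2}
  fail(20) 'cadedc': from fail(19)=0 chase 'c': 0 ⇒ 10;  out={3}∪out(10)={3}

Text stream:
i=0 'a': node 0→4
i=1 'a': node 4→4 (via fail)
i=2 'c': node 4→5
i=3 'a': node 5→6
i=4 'd': node 6→17 (via fail)
i=5 'e': node 17→18
i=6 'd': node 18→19
i=7 'c': node 19→20  → match P3@[2:7]
i=8 'a': node 20→16 (via fail)
i=9 'b': node 16→0 (via fail)
i=10 'e': node 0→1
i=11 'c': node 1→2
i=12 'b': node 2→3  → match P0@[10:12],P4@[11:12]
i=13 'd': node 3→0 (via fail)
i=14 'c': node 0→10
i=15 'a': node 10→16
i=16 'd': node 16→17
i=17 'e': node 17→18
i=18 'd': node 18→19
i=19 'c': node 19→20  → match P3@[14:19]
i=20 'd': node 20→0 (via fail)
i=21 'b': node 0→0
i=22 'c': node 0→10
i=23 'a': node 10→16
i=24 'd': node 16→17
i=25 'e': node 17→18
i=26 'a': node 18→4 (via fail)
i=27 'b': node 4→0 (via fail)
i=28 'c': node 0→10
i=29 'b': node 10→21  → match P4@[28:29]
i=30 'a': node 21→4 (via fail)
i=31 'c': node 4→5
i=32 'a': node 5→6
i=33 'd': node 6→17 (via fail)
i=34 'e': node 17→18
i=35 'd': node 18→19
i=36 'c': node 19→20  → match P3@[31:36]
i=37 'a': node 20→16 (via fail)
i=38 'b': node 16→0 (via fail)
i=39 'e': node 0→1
i=40 'c': node 1→2
i=41 'a': node 2→16 (via fail)
i=42 'd': node 16→17
i=43 'e': node 17→18
i=44 'd': node 18→19
i=45 'c': node 19→20  → match P3@[40:45]
i=46 'b': node 20→21 (via fail)  → match P4@[45:46]
i=47 'c': node 21→10 (via fail)
i=48 'e': node 10→1 (via fail)
i=49 'b': node 1→0 (via fail)
i=50 'd': node 0→0

All matches (sorted): [[7,3],[12,0],[12,4],[19,3],[29,4],[36,3],[45,3],[46,4]]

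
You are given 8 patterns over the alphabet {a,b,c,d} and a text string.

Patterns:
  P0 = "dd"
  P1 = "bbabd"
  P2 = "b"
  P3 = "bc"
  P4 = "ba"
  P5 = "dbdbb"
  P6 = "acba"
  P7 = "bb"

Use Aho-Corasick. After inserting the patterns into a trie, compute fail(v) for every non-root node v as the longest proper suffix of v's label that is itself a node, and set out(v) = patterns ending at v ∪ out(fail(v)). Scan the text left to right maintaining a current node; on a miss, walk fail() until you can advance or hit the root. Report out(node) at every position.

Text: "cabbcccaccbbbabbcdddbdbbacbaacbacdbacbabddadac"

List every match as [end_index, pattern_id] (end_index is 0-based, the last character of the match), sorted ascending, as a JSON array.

Build:
Trie nodes:
  n0 'ε': a→14 b→3 d→1
  n1 'd': b→10 d→2
  n2 'dd': ·  [P0 ends]
  n3 'b': a→9 b→4 c→8  [P2 ends]
  n4 'bb': a→5  [P7 ends]
  n5 'bba': b→6
  n6 'bbab': d→7
  n7 'bbabd': ·  [P1 ends]
  n8 'bc': ·  [P3 ends]
  n9 'ba': ·  [P4 ends]
  n10 'db': d→11
  n11 'dbd': b→12
  n12 'dbdb': b→13
  n13 'dbdbb': ·  [P5 ends]
  n14 'a': c→15
  n15 'ac': b→16
  n16 'acb': a→17
  n17 'acba': ·  [P6 ends]

BFS fail/out derivation:
  fail(1) 'd': from fail(0)=0 chase 'd': 0 ⇒ 0;  out=∅∪out(0)=∅
  fail(3) 'b': from fail(0)=0 chase 'b': 0 ⇒ 0;  out={2}∪out(0)={2}
  fail(14) 'a': from fail(0)=0 chase 'a': 0 ⇒ 0;  out=∅∪out(0)=∅
  fail(2) 'dd': from fail(1)=0 chase 'd': 0 ⇒ 1;  out={0}∪out(1)={0}
  fail(4) 'bb': from fail(3)=0 chase 'b': 0 ⇒ 3;  out={7}∪out(3)={2,7}
  fail(8) 'bc': from fail(3)=0 chase 'c': 0 ⇒ 0;  out={3}∪out(0)={3}
  fail(9) 'ba': from fail(3)=0 chase 'a': 0 ⇒ 14;  out={4}∪out(14)={4}
  fail(10) 'db': from fail(1)=0 chase 'b': 0 ⇒ 3;  out=∅∪out(3)={2}
  fail(15) 'ac': from fail(14)=0 chase 'c': 0 ⇒ 0;  out=∅∪out(0)=∅
  fail(5) 'bba': from fail(4)=3 chase 'a': 3 ⇒ 9;  out=∅∪out(9)={4}
  fail(11) 'dbd': from fail(10)=3 chase 'd': 3→0 ⇒ 1;  out=∅∪out(1)=∅
  fail(16) 'acb': from fail(15)=0 chase 'b': 0 ⇒ 3;  out=∅∪out(3)={2}
  fail(6) 'bbab': from fail(5)=9 chase 'b': 9→14→0 ⇒ 3;  out=∅∪out(3)={2}
  fail(12) 'dbdb': from fail(11)=1 chase 'b': 1 ⇒ 10;  out=∅∪out(10)={2}
  fail(17) 'acba': from fail(16)=3 chase 'a': 3 ⇒ 9;  out={6}∪out(9)={4,6}
  fail(7) 'bbabd': from fail(6)=3 chase 'd': 3→0 ⇒ 1;  out={1}∪out(1)={1}
  fail(13) 'dbdbb': from fail(12)=10 chase 'b': 10→3 ⇒ 4;  out={5}∪out(4)={2,5,7}

Text stream:
[0] read 'c'  n0⇒n0
[1] read 'a'  n0⇒n14
[2] read 'b'  n14⇒n3 (via fail)  → match P2@[2:2]
[3] read 'b'  n3⇒n4  → match P2@[3:3],P7@[2:3]
[4] read 'c'  n4⇒n8 (via fail)  → match P3@[3:4]
[5] read 'c'  n8⇒n0 (via fail)
[6] read 'c'  n0⇒n0
[7] read 'a'  n0⇒n14
[8] read 'c'  n14⇒n15
[9] read 'c'  n15⇒n0 (via fail)
[10] read 'b'  n0⇒n3  → match P2@[10:10]
[11] read 'b'  n3⇒n4  → match P2@[11:11],P7@[10:11]
[12] read 'b'  n4⇒n4 (via fail)  → match P2@[12:12],P7@[11:12]
[13] read 'a'  n4⇒n5  → match P4@[12:13]
[14] read 'b'  n5⇒n6  → match P2@[14:14]
[15] read 'b'  n6⇒n4 (via fail)  → match P2@[15:15],P7@[14:15]
[16] read 'c'  n4⇒n8 (via fail)  → match P3@[15:16]
[17] read 'd'  n8⇒n1 (via fail)
[18] read 'd'  n1⇒n2  → match P0@[17:18]
[19] read 'd'  n2⇒n2 (via fail)  → match P0@[18:19]
[20] read 'b'  n2⇒n10 (via fail)  → match P2@[20:20]
[21] read 'd'  n10⇒n11
[22] read 'b'  n11⇒n12  → match P2@[22:22]
[23] read 'b'  n12⇒n13  → match P2@[23:23],P5@[19:23],P7@[22:23]
[24] read 'a'  n13⇒n5 (via fail)  → match P4@[23:24]
[25] read 'c'  n5⇒n15 (via fail)
[26] read 'b'  n15⇒n16  → match P2@[26:26]
[27] read 'a'  n16⇒n17  → match P4@[26:27],P6@[24:27]
[28] read 'a'  n17⇒n14 (via fail)
[29] read 'c'  n14⇒n15
[30] read 'b'  n15⇒n16  → match P2@[30:30]
[31] read 'a'  n16⇒n17  → match P4@[30:31],P6@[28:31]
[32] read 'c'  n17⇒n15 (via fail)
[33] read 'd'  n15⇒n1 (via fail)
[34] read 'b'  n1⇒n10  → match P2@[34:34]
[35] read 'a'  n10⇒n9 (via fail)  → match P4@[34:35]
[36] read 'c'  n9⇒n15 (via fail)
[37] read 'b'  n15⇒n16  → match P2@[37:37]
[38] read 'a'  n16⇒n17  → match P4@[37:38],P6@[35:38]
[39] read 'b'  n17⇒n3 (via fail)  → match P2@[39:39]
[40] read 'd'  n3⇒n1 (via fail)
[41] read 'd'  n1⇒n2  → match P0@[40:41]
[42] read 'a'  n2⇒n14 (via fail)
[43] read 'd'  n14⇒n1 (via fail)
[44] read 'a'  n1⇒n14 (via fail)
[45] read 'c'  n14⇒n15

All matches (sorted): [[2,2],[3,2],[3,7],[4,3],[10,2],[11,2],[11,7],[12,2],[12,7],[13,4],[14,2],[15,2],[15,7],[16,3],[18,0],[19,0],[20,2],[22,2],[23,2],[23,5],[23,7],[24,4],[26,2],[27,4],[27,6],[30,2],[31,4],[31,6],[34,2],[35,4],[37,2],[38,4],[38,6],[39,2],[41,0]]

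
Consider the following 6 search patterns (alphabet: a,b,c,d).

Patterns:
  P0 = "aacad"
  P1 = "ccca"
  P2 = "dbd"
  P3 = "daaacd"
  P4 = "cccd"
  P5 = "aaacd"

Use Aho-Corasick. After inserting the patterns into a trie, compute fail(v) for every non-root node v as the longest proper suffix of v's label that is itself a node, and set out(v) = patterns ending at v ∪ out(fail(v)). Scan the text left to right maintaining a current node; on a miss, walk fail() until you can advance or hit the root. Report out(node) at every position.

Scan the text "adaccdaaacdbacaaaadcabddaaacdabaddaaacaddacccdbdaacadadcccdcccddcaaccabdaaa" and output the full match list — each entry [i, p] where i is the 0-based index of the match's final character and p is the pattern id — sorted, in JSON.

Construct AC machine:
Trie nodes:
  0='ε' goto a→1 c→6 d→10
  1='a' goto a→2
  2='aa' goto a→19 c→3
  3='aac' goto a→4
  4='aaca' goto d→5
  5='aacad' goto ·  ←P0
  6='c' goto c→7
  7='cc' goto c→8
  8='ccc' goto a→9 d→18
  9='ccca' goto ·  ←P1
  10='d' goto a→13 b→11
  11='db' goto d→12
  12='dbd' goto ·  ←P2
  13='da' goto a→14
  14='daa' goto a→15
  15='daaa' goto c→16
  16='daaac' goto d→17
  17='daaacd' goto ·  ←P3
  18='cccd' goto ·  ←P4
  19='aaa' goto c→20
  20='aaac' goto d→21
  21='aaacd' goto ·  ←P5

Failure links (BFS by depth):
  n1('a'): parent n0 fail=0; on 'a' 0 → fail=0;  out ∅∪∅=∅
  n6('c'): parent n0 fail=0; on 'c' 0 → fail=0;  out ∅∪∅=∅
  n10('d'): parent n0 fail=0; on 'd' 0 → fail=0;  out ∅∪∅=∅
  n2('aa'): parent n1 fail=0; on 'a' 0 → fail=1;  out ∅∪∅=∅
  n7('cc'): parent n6 fail=0; on 'c' 0 → fail=6;  out ∅∪∅=∅
  n11('db'): parent n10 fail=0; on 'b' 0 → fail=0;  out ∅∪∅=∅
  n13('da'): parent n10 fail=0; on 'a' 0 → fail=1;  out ∅∪∅=∅
  n3('aac'): parent n2 fail=1; on 'c' 1→0 → fail=6;  out ∅∪∅=∅
  n8('ccc'): parent n7 fail=6; on 'c' 6 → fail=7;  out ∅∪∅=∅
  n12('dbd'): parent n11 fail=0; on 'd' 0 → fail=10;  out {2}∪∅={2}
  n14('daa'): parent n13 fail=1; on 'a' 1 → fail=2;  out ∅∪∅=∅
  n19('aaa'): parent n2 fail=1; on 'a' 1 → fail=2;  out ∅∪∅=∅
  n4('aaca'): parent n3 fail=6; on 'a' 6→0 → fail=1;  out ∅∪∅=∅
  n9('ccca'): parent n8 fail=7; on 'a' 7→6→0 → fail=1;  out {1}∪∅={1}
  n15('daaa'): parent n14 fail=2; on 'a' 2 → fail=19;  out ∅∪∅=∅
  n18('cccd'): parent n8 fail=7; on 'd' 7→6→0 → fail=10;  out {4}∪∅={4}
  n20('aaac'): parent n19 fail=2; on 'c' 2 → fail=3;  out ∅∪∅=∅
  n5('aacad'): parent n4 fail=1; on 'd' 1→0 → fail=10;  out {0}∪∅={0}
  n16('daaac'): parent n15 fail=19; on 'c' 19 → fail=20;  out ∅∪∅=∅
  n21('aaacd'): parent n20 fail=3; on 'd' 3→6→0 → fail=10;  out {5}∪∅={5}
  n17('daaacd'): parent n16 fail=20; on 'd' 20 → fail=21;  out {3}∪{5}={3,5}

Text stream:
[0] read 'a'  n0⇒n1
[1] read 'd'  n1⇒n10 (via fail)
[2] read 'a'  n10⇒n13
[3] read 'c'  n13⇒n6 (via fail)
[4] read 'c'  n6⇒n7
[5] read 'd'  n7⇒n10 (via fail)
[6] read 'a'  n10⇒n13
[7] read 'a'  n13⇒n14
[8] read 'a'  n14⇒n15
[9] read 'c'  n15⇒n16
[10] read 'd'  n16⇒n17  emit P3@[5:10],P5@[6:10]
[11] read 'b'  n17⇒n11 (via fail)
[12] read 'a'  n11⇒n1 (via fail)
[13] read 'c'  n1⇒n6 (via fail)
[14] read 'a'  n6⇒n1 (via fail)
[15] read 'a'  n1⇒n2
[16] read 'a'  n2⇒n19
[17] read 'a'  n19⇒n19 (via fail)
[18] read 'd'  n19⇒n10 (via fail)
[19] read 'c'  n10⇒n6 (via fail)
[20] read 'a'  n6⇒n1 (via fail)
[21] read 'b'  n1⇒n0 (via fail)
[22] read 'd'  n0⇒n10
[23] read 'd'  n10⇒n10 (via fail)
[24] read 'a'  n10⇒n13
[25] read 'a'  n13⇒n14
[26] read 'a'  n14⇒n15
[27] read 'c'  n15⇒n16
[28] read 'd'  n16⇒n17  emit P3@[23:28],P5@[24:28]
[29] read 'a'  n17⇒n13 (via fail)
[30] read 'b'  n13⇒n0 (via fail)
[31] read 'a'  n0⇒n1
[32] read 'd'  n1⇒n10 (via fail)
[33] read 'd'  n10⇒n10 (via fail)
[34] read 'a'  n10⇒n13
[35] read 'a'  n13⇒n14
[36] read 'a'  n14⇒n15
[37] read 'c'  n15⇒n16
[38] read 'a'  n16⇒n4 (via fail)
[39] read 'd'  n4⇒n5  emit P0@[35:39]
[40] read 'd'  n5⇒n10 (via fail)
[41] read 'a'  n10⇒n13
[42] read 'c'  n13⇒n6 (via fail)
[43] read 'c'  n6⇒n7
[44] read 'c'  n7⇒n8
[45] read 'd'  n8⇒n18  emit P4@[42:45]
[46] read 'b'  n18⇒n11 (via fail)
[47] read 'd'  n11⇒n12  emit P2@[45:47]
[48] read 'a'  n12⇒n13 (via fail)
[49] read 'a'  n13⇒n14
[50] read 'c'  n14⇒n3 (via fail)
[51] read 'a'  n3⇒n4
[52] read 'd'  n4⇒n5  emit P0@[48:52]
[53] read 'a'  n5⇒n13 (via fail)
[54] read 'd'  n13⇒n10 (via fail)
[55] read 'c'  n10⇒n6 (via fail)
[56] read 'c'  n6⇒n7
[57] read 'c'  n7⇒n8
[58] read 'd'  n8⇒n18  emit P4@[55:58]
[59] read 'c'  n18⇒n6 (via fail)
[60] read 'c'  n6⇒n7
[61] read 'c'  n7⇒n8
[62] read 'd'  n8⇒n18  emit P4@[59:62]
[63] read 'd'  n18⇒n10 (via fail)
[64] read 'c'  n10⇒n6 (via fail)
[65] read 'a'  n6⇒n1 (via fail)
[66] read 'a'  n1⇒n2
[67] read 'c'  n2⇒n3
[68] read 'c'  n3⇒n7 (via fail)
[69] read 'a'  n7⇒n1 (via fail)
[70] read 'b'  n1⇒n0 (via fail)
[71] read 'd'  n0⇒n10
[72] read 'a'  n10⇒n13
[73] read 'a'  n13⇒n14
[74] read 'a'  n14⇒n15

All matches (sorted): [[10,3],[10,5],[28,3],[28,5],[39,0],[45,4],[47,2],[52,0],[58,4],[62,4]]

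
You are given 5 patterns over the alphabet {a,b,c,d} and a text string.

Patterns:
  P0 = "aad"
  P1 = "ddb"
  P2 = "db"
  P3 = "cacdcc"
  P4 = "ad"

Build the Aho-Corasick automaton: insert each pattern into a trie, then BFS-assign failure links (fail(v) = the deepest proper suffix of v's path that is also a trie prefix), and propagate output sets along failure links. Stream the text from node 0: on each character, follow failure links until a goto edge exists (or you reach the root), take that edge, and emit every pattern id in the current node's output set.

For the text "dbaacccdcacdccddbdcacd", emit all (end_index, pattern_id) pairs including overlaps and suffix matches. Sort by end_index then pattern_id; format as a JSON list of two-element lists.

Construct AC machine:
Trie nodes:
  0='ε' goto a→1 c→8 d→4
  1='a' goto a→2 d→14
  2='aa' goto d→3
  3='aad' goto ·  [P0 ends]
  4='d' goto b→7 d→5
  5='dd' goto b→6
  6='ddb' goto ·  [P1 ends]
  7='db' goto ·  [P2 ends]
  8='c' goto a→9
  9='ca' goto c→10
  10='cac' goto d→11
  11='cacd' goto c→12
  12='cacdc' goto c→13
  13='cacdcc' goto ·  [P3 ends]
  14='ad' goto ·  [P4 ends]

BFS fail/out derivation:
  n1('a'): parent n0 fail=0; on 'a' 0 → fail=0;  out ∅∪∅=∅
  n4('d'): parent n0 fail=0; on 'd' 0 → fail=0;  out ∅∪∅=∅
  n8('c'): parent n0 fail=0; on 'c' 0 → fail=0;  out ∅∪∅=∅
  n2('aa'): parent n1 fail=0; on 'a' 0 → fail=1;  out ∅∪∅=∅
  n5('dd'): parent n4 fail=0; on 'd' 0 → fail=4;  out ∅∪∅=∅
  n7('db'): parent n4 fail=0; on 'b' 0 → fail=0;  out {2}∪∅={2}
  n9('ca'): parent n8 fail=0; on 'a' 0 → fail=1;  out ∅∪∅=∅
  n14('ad'): parent n1 fail=0; on 'd' 0 → fail=4;  out {4}∪∅={4}
  n3('aad'): parent n2 fail=1; on 'd' 1 → fail=14;  out {0}∪{4}={0,4}
  n6('ddb'): parent n5 fail=4; on 'b' 4 → fail=7;  out {1}∪{2}={1,2}
  n10('cac'): parent n9 fail=1; on 'c' 1→0 → fail=8;  out ∅∪∅=∅
  n11('cacd'): parent n10 fail=8; on 'd' 8→0 → fail=4;  out ∅∪∅=∅
  n12('cacdc'): parent n11 fail=4; on 'c' 4→0 → fail=8;  out ∅∪∅=∅
  n13('cacdcc'): parent n12 fail=8; on 'c' 8→0 → fail=8;  out {3}∪∅={3}

Text stream:
[0] read 'd'  n0⇒n4
[1] read 'b'  n4⇒n7  emit P2@[0:1]
[2] read 'a'  n7⇒n1 (via fail)
[3] read 'a'  n1⇒n2
[4] read 'c'  n2⇒n8 (via fail)
[5] read 'c'  n8⇒n8 (via fail)
[6] read 'c'  n8⇒n8 (via fail)
[7] read 'd'  n8⇒n4 (via fail)
[8] read 'c'  n4⇒n8 (via fail)
[9] read 'a'  n8⇒n9
[10] read 'c'  n9⇒n10
[11] read 'd'  n10⇒n11
[12] read 'c'  n11⇒n12
[13] read 'c'  n12⇒n13  emit P3@[8:13]
[14] read 'd'  n13⇒n4 (via fail)
[15] read 'd'  n4⇒n5
[16] read 'b'  n5⇒n6  emit P1@[14:16],P2@[15:16]
[17] read 'd'  n6⇒n4 (via fail)
[18] read 'c'  n4⇒n8 (via fail)
[19] read 'a'  n8⇒n9
[20] read 'c'  n9⇒n10
[21] read 'd'  n10⇒n11

All matches (sorted): [[1,2],[13,3],[16,1],[16,2]]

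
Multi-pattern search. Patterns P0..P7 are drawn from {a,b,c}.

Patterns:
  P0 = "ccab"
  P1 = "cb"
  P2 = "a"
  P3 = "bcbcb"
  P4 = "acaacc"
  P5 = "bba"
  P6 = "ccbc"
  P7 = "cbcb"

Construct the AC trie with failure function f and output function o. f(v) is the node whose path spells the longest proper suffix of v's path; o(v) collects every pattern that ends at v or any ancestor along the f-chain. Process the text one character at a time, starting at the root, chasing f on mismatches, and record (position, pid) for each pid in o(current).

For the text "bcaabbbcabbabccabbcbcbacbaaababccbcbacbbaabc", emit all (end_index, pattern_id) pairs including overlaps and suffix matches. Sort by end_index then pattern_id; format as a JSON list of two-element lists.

Build automaton:
Trie (insert patterns):
  n0 'ε': a→6 b→7 c→1
  n1 'c': b→5 c→2
  n2 'cc': a→3 b→19
  n3 'cca': b→4
  n4 'ccab': ·  ←P0
  n5 'cb': c→21  ←P1
  n6 'a': c→12  ←P2
  n7 'b': b→17 c→8
  n8 'bc': b→9
  n9 'bcb': c→10
  n10 'bcbc': b→11
  n11 'bcbcb': ·  ←P3
  n12 'ac': a→13
  n13 'aca': a→14
  n14 'acaa': c→15
  n15 'acaac': c→16
  n16 'acaacc': ·  ←P4
  n17 'bb': a→18
  n18 'bba': ·  ←P5
  n19 'ccb': c→20
  n20 'ccbc': ·  ←P6
  n21 'cbc': b→22
  n22 'cbcb': ·  ←P7

BFS fail/out derivation:
  n1('c'): parent n0 fail=0; on 'c' 0 → fail=0;  out ∅∪∅=∅
  n6('a'): parent n0 fail=0; on 'a' 0 → fail=0;  out {2}∪∅={2}
  n7('b'): parent n0 fail=0; on 'b' 0 → fail=0;  out ∅∪∅=∅
  n2('cc'): parent n1 fail=0; on 'c' 0 → fail=1;  out ∅∪∅=∅
  n5('cb'): parent n1 fail=0; on 'b' 0 → fail=7;  out {1}∪∅={1}
  n8('bc'): parent n7 fail=0; on 'c' 0 → fail=1;  out ∅∪∅=∅
  n12('ac'): parent n6 fail=0; on 'c' 0 → fail=1;  out ∅∪∅=∅
  n17('bb'): parent n7 fail=0; on 'b' 0 → fail=7;  out ∅∪∅=∅
  n3('cca'): parent n2 fail=1; on 'a' 1→0 → fail=6;  out ∅∪{2}={2}
  n9('bcb'): parent n8 fail=1; on 'b' 1 → fail=5;  out ∅∪{1}={1}
  n13('aca'): parent n12 fail=1; on 'a' 1→0 → fail=6;  out ∅∪{2}={2}
  n18('bba'): parent n17 fail=7; on 'a' 7→0 → fail=6;  out {5}∪{2}={2,5}
  n19('ccb'): parent n2 fail=1; on 'b' 1 → fail=5;  out ∅∪{1}={1}
  n21('cbc'): parent n5 fail=7; on 'c' 7 → fail=8;  out ∅∪∅=∅
  n4('ccab'): parent n3 fail=6; on 'b' 6→0 → fail=7;  out {0}∪∅={0}
  n10('bcbc'): parent n9 fail=5; on 'c' 5 → fail=21;  out ∅∪∅=∅
  n14('acaa'): parent n13 fail=6; on 'a' 6→0 → fail=6;  out ∅∪{2}={2}
  n20('ccbc'): parent n19 fail=5; on 'c' 5 → fail=21;  out {6}∪∅={6}
  n22('cbcb'): parent n21 fail=8; on 'b' 8 → fail=9;  out {7}∪{1}={1,7}
  n11('bcbcb'): parent n10 fail=21; on 'b' 21 → fail=22;  out {3}∪{1,7}={1,3,7}
  n15('acaac'): parent n14 fail=6; on 'c' 6 → fail=12;  out ∅∪∅=∅
  n16('acaacc'): parent n15 fail=12; on 'c' 12→1 → fail=2;  out {4}∪∅={4}

Text stream:
[0] read 'b'  n0⇒n7
[1] read 'c'  n7⇒n8
[2] read 'a'  n8⇒n6 (fail-walked)  ** P2@[2:2]
[3] read 'a'  n6⇒n6 (fail-walked)  ** P2@[3:3]
[4] read 'b'  n6⇒n7 (fail-walked)
[5] read 'b'  n7⇒n17
[6] read 'b'  n17⇒n17 (fail-walked)
[7] read 'c'  n17⇒n8 (fail-walked)
[8] read 'a'  n8⇒n6 (fail-walked)  ** P2@[8:8]
[9] read 'b'  n6⇒n7 (fail-walked)
[10] read 'b'  n7⇒n17
[11] read 'a'  n17⇒n18  ** P2@[11:11],P5@[9:11]
[12] read 'b'  n18⇒n7 (fail-walked)
[13] read 'c'  n7⇒n8
[14] read 'c'  n8⇒n2 (fail-walked)
[15] read 'a'  n2⇒n3  ** P2@[15:15]
[16] read 'b'  n3⇒n4  ** P0@[13:16]
[17] read 'b'  n4⇒n17 (fail-walked)
[18] read 'c'  n17⇒n8 (fail-walked)
[19] read 'b'  n8⇒n9  ** P1@[18:19]
[20] read 'c'  n9⇒n10
[21] read 'b'  n10⇒n11  ** P1@[20:21],P3@[17:21],P7@[18:21]
[22] read 'a'  n11⇒n6 (fail-walked)  ** P2@[22:22]
[23] read 'c'  n6⇒n12
[24] read 'b'  n12⇒n5 (fail-walked)  ** P1@[23:24]
[25] read 'a'  n5⇒n6 (fail-walked)  ** P2@[25:25]
[26] read 'a'  n6⇒n6 (fail-walked)  ** P2@[26:26]
[27] read 'a'  n6⇒n6 (fail-walked)  ** P2@[27:27]
[28] read 'b'  n6⇒n7 (fail-walked)
[29] read 'a'  n7⇒n6 (fail-walked)  ** P2@[29:29]
[30] read 'b'  n6⇒n7 (fail-walked)
[31] read 'c'  n7⇒n8
[32] read 'c'  n8⇒n2 (fail-walked)
[33] read 'b'  n2⇒n19  ** P1@[32:33]
[34] read 'c'  n19⇒n20  ** P6@[31:34]
[35] read 'b'  n20⇒n22 (fail-walked)  ** P1@[34:35],P7@[32:35]
[36] read 'a'  n22⇒n6 (fail-walked)  ** P2@[36:36]
[37] read 'c'  n6⇒n12
[38] read 'b'  n12⇒n5 (fail-walked)  ** P1@[37:38]
[39] read 'b'  n5⇒n17 (fail-walked)
[40] read 'a'  n17⇒n18  ** P2@[40:40],P5@[38:40]
[41] read 'a'  n18⇒n6 (fail-walked)  ** P2@[41:41]
[42] read 'b'  n6⇒n7 (fail-walked)
[43] read 'c'  n7⇒n8

All matches (sorted): [[2,2],[3,2],[8,2],[11,2],[11,5],[15,2],[16,0],[19,1],[21,1],[21,3],[21,7],[22,2],[24,1],[25,2],[26,2],[27,2],[29,2],[33,1],[34,6],[35,1],[35,7],[36,2],[38,1],[40,2],[40,5],[41,2]]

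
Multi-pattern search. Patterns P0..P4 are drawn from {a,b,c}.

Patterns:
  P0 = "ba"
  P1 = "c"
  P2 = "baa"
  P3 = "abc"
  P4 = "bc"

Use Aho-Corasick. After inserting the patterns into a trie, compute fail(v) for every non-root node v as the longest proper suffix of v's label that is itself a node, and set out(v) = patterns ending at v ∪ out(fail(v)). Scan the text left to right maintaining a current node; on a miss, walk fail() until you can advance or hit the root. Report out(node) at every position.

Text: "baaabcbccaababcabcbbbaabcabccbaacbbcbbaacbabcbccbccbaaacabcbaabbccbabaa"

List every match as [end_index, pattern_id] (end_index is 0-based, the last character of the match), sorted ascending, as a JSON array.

Build:
Trie nodes:
  0='ε' goto a→5 b→1 c→3
  1='b' goto a→2 c→8
  2='ba' goto a→4  [P0 ends]
  3='c' goto ·  [P1 ends]
  4='baa' goto ·  [P2 ends]
  5='a' goto b→6
  6='ab' goto c→7
  7='abc' goto ·  [P3 ends]
  8='bc' goto ·  [P4 ends]

Failure links (BFS by depth):
  fail(1) 'b': from fail(0)=0 chase 'b': 0 ⇒ 0;  out=∅∪out(0)=∅
  fail(3) 'c': from fail(0)=0 chase 'c': 0 ⇒ 0;  out={1}∪out(0)={1}
  fail(5) 'a': from fail(0)=0 chase 'a': 0 ⇒ 0;  out=∅∪out(0)=∅
  fail(2) 'ba': from fail(1)=0 chase 'a': 0 ⇒ 5;  out={0}∪out(5)={0}
  fail(6) 'ab': from fail(5)=0 chase 'b': 0 ⇒ 1;  out=∅∪out(1)=∅
  fail(8) 'bc': from fail(1)=0 chase 'c': 0 ⇒ 3;  out={4}∪out(3)={1,4}
  fail(4) 'baa': from fail(2)=5 chase 'a': 5→0 ⇒ 5;  out={2}∪out(5)={2}
  fail(7) 'abc': from fail(6)=1 chase 'c': 1 ⇒ 8;  out={3}∪out(8)={1,3,4}

Scan:
pos 0 'b': at 1
pos 1 'a': at 2  emit P0@[0:1]
pos 2 'a': at 4  emit P2@[0:2]
pos 3 'a': at 5 (fail-walked)
pos 4 'b': at 6
pos 5 'c': at 7  emit P1@[5:5],P3@[3:5],P4@[4:5]
pos 6 'b': at 1 (fail-walked)
pos 7 'c': at 8  emit P1@[7:7],P4@[6:7]
pos 8 'c': at 3 (fail-walked)  emit P1@[8:8]
pos 9 'a': at 5 (fail-walked)
pos 10 'a': at 5 (fail-walked)
pos 11 'b': at 6
pos 12 'a': at 2 (fail-walked)  emit P0@[11:12]
pos 13 'b': at 6 (fail-walked)
pos 14 'c': at 7  emit P1@[14:14],P3@[12:14],P4@[13:14]
pos 15 'a': at 5 (fail-walked)
pos 16 'b': at 6
pos 17 'c': at 7  emit P1@[17:17],P3@[15:17],P4@[16:17]
pos 18 'b': at 1 (fail-walked)
pos 19 'b': at 1 (fail-walked)
pos 20 'b': at 1 (fail-walked)
pos 21 'a': at 2  emit P0@[20:21]
pos 22 'a': at 4  emit P2@[20:22]
pos 23 'b': at 6 (fail-walked)
pos 24 'c': at 7  emit P1@[24:24],P3@[22:24],P4@[23:24]
pos 25 'a': at 5 (fail-walked)
pos 26 'b': at 6
pos 27 'c': at 7  emit P1@[27:27],P3@[25:27],P4@[26:27]
pos 28 'c': at 3 (fail-walked)  emit P1@[28:28]
pos 29 'b': at 1 (fail-walked)
pos 30 'a': at 2  emit P0@[29:30]
pos 31 'a': at 4  emit P2@[29:31]
pos 32 'c': at 3 (fail-walked)  emit P1@[32:32]
pos 33 'b': at 1 (fail-walked)
pos 34 'b': at 1 (fail-walked)
pos 35 'c': at 8  emit P1@[35:35],P4@[34:35]
pos 36 'b': at 1 (fail-walked)
pos 37 'b': at 1 (fail-walked)
pos 38 'a': at 2  emit P0@[37:38]
pos 39 'a': at 4  emit P2@[37:39]
pos 40 'c': at 3 (fail-walked)  emit P1@[40:40]
pos 41 'b': at 1 (fail-walked)
pos 42 'a': at 2  emit P0@[41:42]
pos 43 'b': at 6 (fail-walked)
pos 44 'c': at 7  emit P1@[44:44],P3@[42:44],P4@[43:44]
pos 45 'b': at 1 (fail-walked)
pos 46 'c': at 8  emit P1@[46:46],P4@[45:46]
pos 47 'c': at 3 (fail-walked)  emit P1@[47:47]
pos 48 'b': at 1 (fail-walked)
pos 49 'c': at 8  emit P1@[49:49],P4@[48:49]
pos 50 'c': at 3 (fail-walked)  emit P1@[50:50]
pos 51 'b': at 1 (fail-walked)
pos 52 'a': at 2  emit P0@[51:52]
pos 53 'a': at 4  emit P2@[51:53]
pos 54 'a': at 5 (fail-walked)
pos 55 'c': at 3 (fail-walked)  emit P1@[55:55]
pos 56 'a': at 5 (fail-walked)
pos 57 'b': at 6
pos 58 'c': at 7  emit P1@[58:58],P3@[56:58],P4@[57:58]
pos 59 'b': at 1 (fail-walked)
pos 60 'a': at 2  emit P0@[59:60]
pos 61 'a': at 4  emit P2@[59:61]
pos 62 'b': at 6 (fail-walked)
pos 63 'b': at 1 (fail-walked)
pos 64 'c': at 8  emit P1@[64:64],P4@[63:64]
pos 65 'c': at 3 (fail-walked)  emit P1@[65:65]
pos 66 'b': at 1 (fail-walked)
pos 67 'a': at 2  emit P0@[66:67]
pos 68 'b': at 6 (fail-walked)
pos 69 'a': at 2 (fail-walked)  emit P0@[68:69]
pos 70 'a': at 4  emit P2@[68:70]

All matches (sorted): [[1,0],[2,2],[5,1],[5,3],[5,4],[7,1],[7,4],[8,1],[12,0],[14,1],[14,3],[14,4],[17,1],[17,3],[17,4],[21,0],[22,2],[24,1],[24,3],[24,4],[27,1],[27,3],[27,4],[28,1],[30,0],[31,2],[32,1],[35,1],[35,4],[38,0],[39,2],[40,1],[42,0],[44,1],[44,3],[44,4],[46,1],[46,4],[47,1],[49,1],[49,4],[50,1],[52,0],[53,2],[55,1],[58,1],[58,3],[58,4],[60,0],[61,2],[64,1],[64,4],[65,1],[67,0],[69,0],[70,2]]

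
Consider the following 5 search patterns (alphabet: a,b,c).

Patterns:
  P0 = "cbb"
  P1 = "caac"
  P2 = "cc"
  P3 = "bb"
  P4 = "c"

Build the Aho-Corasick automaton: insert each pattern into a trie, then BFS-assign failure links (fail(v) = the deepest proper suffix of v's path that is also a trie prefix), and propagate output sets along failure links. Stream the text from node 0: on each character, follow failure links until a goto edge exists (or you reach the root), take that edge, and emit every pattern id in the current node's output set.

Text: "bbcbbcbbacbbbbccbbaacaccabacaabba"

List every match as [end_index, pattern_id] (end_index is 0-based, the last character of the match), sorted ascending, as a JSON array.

Build:
Trie (insert patterns):
  n0 'ε': b→8 c→1
  n1 'c': a→4 b→2 c→7  [P4 ends]
  n2 'cb': b→3
  n3 'cbb': ·  [P0 ends]
  n4 'ca': a→5
  n5 'caa': c→6
  n6 'caac': ·  [P1 ends]
  n7 'cc': ·  [P2 ends]
  n8 'b': b→9
  n9 'bb': ·  [P3 ends]

BFS fail/out derivation:
  fail(1) 'c': from fail(0)=0 chase 'c': 0 ⇒ 0;  out={4}∪out(0)={4}
  fail(8) 'b': from fail(0)=0 chase 'b': 0 ⇒ 0;  out=∅∪out(0)=∅
  fail(2) 'cb': from fail(1)=0 chase 'b': 0 ⇒ 8;  out=∅∪out(8)=∅
  fail(4) 'ca': from fail(1)=0 chase 'a': 0 ⇒ 0;  out=∅∪out(0)=∅
  fail(7) 'cc': from fail(1)=0 chase 'c': 0 ⇒ 1;  out={2}∪out(1)={2,4}
  fail(9) 'bb': from fail(8)=0 chase 'b': 0 ⇒ 8;  out={3}∪out(8)={3}
  fail(3) 'cbb': from fail(2)=8 chase 'b': 8 ⇒ 9;  out={0}∪out(9)={0,3}
  fail(5) 'caa': from fail(4)=0 chase 'a': 0 ⇒ 0;  out=∅∪out(0)=∅
  fail(6) 'caac': from fail(5)=0 chase 'c': 0 ⇒ 1;  out={1}∪out(1)={1,4}

Scan:
[0] read 'b'  n0⇒n8
[1] read 'b'  n8⇒n9  ** P3@[0:1]
[2] read 'c'  n9⇒n1 (via fail)  ** P4@[2:2]
[3] read 'b'  n1⇒n2
[4] read 'b'  n2⇒n3  ** P0@[2:4],P3@[3:4]
[5] read 'c'  n3⇒n1 (via fail)  ** P4@[5:5]
[6] read 'b'  n1⇒n2
[7] read 'b'  n2⇒n3  ** P0@[5:7],P3@[6:7]
[8] read 'a'  n3⇒n0 (via fail)
[9] read 'c'  n0⇒n1  ** P4@[9:9]
[10] read 'b'  n1⇒n2
[11] read 'b'  n2⇒n3  ** P0@[9:11],P3@[10:11]
[12] read 'b'  n3⇒n9 (via fail)  ** P3@[11:12]
[13] read 'b'  n9⇒n9 (via fail)  ** P3@[12:13]
[14] read 'c'  n9⇒n1 (via fail)  ** P4@[14:14]
[15] read 'c'  n1⇒n7  ** P2@[14:15],P4@[15:15]
[16] read 'b'  n7⇒n2 (via fail)
[17] read 'b'  n2⇒n3  ** P0@[15:17],P3@[16:17]
[18] read 'a'  n3⇒n0 (via fail)
[19] read 'a'  n0⇒n0
[20] read 'c'  n0⇒n1  ** P4@[20:20]
[21] read 'a'  n1⇒n4
[22] read 'c'  n4⇒n1 (via fail)  ** P4@[22:22]
[23] read 'c'  n1⇒n7  ** P2@[22:23],P4@[23:23]
[24] read 'a'  n7⇒n4 (via fail)
[25] read 'b'  n4⇒n8 (via fail)
[26] read 'a'  n8⇒n0 (via fail)
[27] read 'c'  n0⇒n1  ** P4@[27:27]
[28] read 'a'  n1⇒n4
[29] read 'a'  n4⇒n5
[30] read 'b'  n5⇒n8 (via fail)
[31] read 'b'  n8⇒n9  ** P3@[30:31]
[32] read 'a'  n9⇒n0 (via fail)

Matches: [[1,3],[2,4],[4,0],[4,3],[5,4],[7,0],[7,3],[9,4],[11,0],[11,3],[12,3],[13,3],[14,4],[15,2],[15,4],[17,0],[17,3],[20,4],[22,4],[23,2],[23,4],[27,4],[31,3]]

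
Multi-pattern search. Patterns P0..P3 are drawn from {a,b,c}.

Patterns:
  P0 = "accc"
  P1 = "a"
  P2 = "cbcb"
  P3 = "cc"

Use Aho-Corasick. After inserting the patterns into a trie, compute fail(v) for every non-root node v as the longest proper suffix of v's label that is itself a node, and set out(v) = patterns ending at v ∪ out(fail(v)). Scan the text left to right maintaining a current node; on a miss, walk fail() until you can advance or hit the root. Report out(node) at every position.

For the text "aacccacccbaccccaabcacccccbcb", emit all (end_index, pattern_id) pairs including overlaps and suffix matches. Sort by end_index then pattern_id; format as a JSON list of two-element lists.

Build automaton:
Trie (insert patterns):
  n0 'ε': a→1 c→5
  n1 'a': c→2  ←P1
  n2 'ac': c→3
  n3 'acc': c→4
  n4 'accc': ·  ←P0
  n5 'c': b→6 c→9
  n6 'cb': c→7
  n7 'cbc': b→8
  n8 'cbcb': ·  ←P2
  n9 'cc': ·  ←P3

BFS fail/out derivation:
  n1('a'): parent n0 fail=0; on 'a' 0 → fail=0;  out {1}∪∅={1}
  n5('c'): parent n0 fail=0; on 'c' 0 → fail=0;  out ∅∪∅=∅
  n2('ac'): parent n1 fail=0; on 'c' 0 → fail=5;  out ∅∪∅=∅
  n6('cb'): parent n5 fail=0; on 'b' 0 → fail=0;  out ∅∪∅=∅
  n9('cc'): parent n5 fail=0; on 'c' 0 → fail=5;  out {3}∪∅={3}
  n3('acc'): parent n2 fail=5; on 'c' 5 → fail=9;  out ∅∪{3}={3}
  n7('cbc'): parent n6 fail=0; on 'c' 0 → fail=5;  out ∅∪∅=∅
  n4('accc'): parent n3 fail=9; on 'c' 9→5 → fail=9;  out {0}∪{3}={0,3}
  n8('cbcb'): parent n7 fail=5; on 'b' 5 → fail=6;  out {2}∪∅={2}

Run:
[0] read 'a'  n0⇒n1  emit P1@[0:0]
[1] read 'a'  n1⇒n1 (via fail)  emit P1@[1:1]
[2] read 'c'  n1⇒n2
[3] read 'c'  n2⇒n3  emit P3@[2:3]
[4] read 'c'  n3⇒n4  emit P0@[1:4],P3@[3:4]
[5] read 'a'  n4⇒n1 (via fail)  emit P1@[5:5]
[6] read 'c'  n1⇒n2
[7] read 'c'  n2⇒n3  emit P3@[6:7]
[8] read 'c'  n3⇒n4  emit P0@[5:8],P3@[7:8]
[9] read 'b'  n4⇒n6 (via fail)
[10] read 'a'  n6⇒n1 (via fail)  emit P1@[10:10]
[11] read 'c'  n1⇒n2
[12] read 'c'  n2⇒n3  emit P3@[11:12]
[13] read 'c'  n3⇒n4  emit P0@[10:13],P3@[12:13]
[14] read 'c'  n4⇒n9 (via fail)  emit P3@[13:14]
[15] read 'a'  n9⇒n1 (via fail)  emit P1@[15:15]
[16] read 'a'  n1⇒n1 (via fail)  emit P1@[16:16]
[17] read 'b'  n1⇒n0 (via fail)
[18] read 'c'  n0⇒n5
[19] read 'a'  n5⇒n1 (via fail)  emit P1@[19:19]
[20] read 'c'  n1⇒n2
[21] read 'c'  n2⇒n3  emit P3@[20:21]
[22] read 'c'  n3⇒n4  emit P0@[19:22],P3@[21:22]
[23] read 'c'  n4⇒n9 (via fail)  emit P3@[22:23]
[24] read 'c'  n9⇒n9 (via fail)  emit P3@[23:24]
[25] read 'b'  n9⇒n6 (via fail)
[26] read 'c'  n6⇒n7
[27] read 'b'  n7⇒n8  emit P2@[24:27]

Result: [[0,1],[1,1],[3,3],[4,0],[4,3],[5,1],[7,3],[8,0],[8,3],[10,1],[12,3],[13,0],[13,3],[14,3],[15,1],[16,1],[19,1],[21,3],[22,0],[22,3],[23,3],[24,3],[27,2]]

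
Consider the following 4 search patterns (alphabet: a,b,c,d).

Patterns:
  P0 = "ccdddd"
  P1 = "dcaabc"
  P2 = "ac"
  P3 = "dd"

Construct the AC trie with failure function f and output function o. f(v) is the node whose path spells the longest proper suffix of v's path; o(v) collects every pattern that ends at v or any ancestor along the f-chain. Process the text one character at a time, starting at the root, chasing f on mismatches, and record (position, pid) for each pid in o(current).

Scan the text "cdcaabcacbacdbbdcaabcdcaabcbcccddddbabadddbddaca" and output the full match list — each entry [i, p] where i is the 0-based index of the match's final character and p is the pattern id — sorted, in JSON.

Build:
Trie (insert patterns):
  0='ε' goto a→13 c→1 d→7
  1='c' goto c→2
  2='cc' goto d→3
  3='ccd' goto d→4
  4='ccdd' goto d→5
  5='ccddd' goto d→6
  6='ccdddd' goto ·  ←P0
  7='d' goto c→8 d→15
  8='dc' goto a→9
  9='dca' goto a→10
  10='dcaa' goto b→11
  11='dcaab' goto c→12
  12='dcaabc' goto ·  ←P1
  13='a' goto c→14
  14='ac' goto ·  ←P2
  15='dd' goto ·  ←P3

BFS fail/out derivation:
  n1('c'): parent n0 fail=0; on 'c' 0 → fail=0;  out ∅∪∅=∅
  n7('d'): parent n0 fail=0; on 'd' 0 → fail=0;  out ∅∪∅=∅
  n13('a'): parent n0 fail=0; on 'a' 0 → fail=0;  out ∅∪∅=∅
  n2('cc'): parent n1 fail=0; on 'c' 0 → fail=1;  out ∅∪∅=∅
  n8('dc'): parent n7 fail=0; on 'c' 0 → fail=1;  out ∅∪∅=∅
  n14('ac'): parent n13 fail=0; on 'c' 0 → fail=1;  out {2}∪∅={2}
  n15('dd'): parent n7 fail=0; on 'd' 0 → fail=7;  out {3}∪∅={3}
  n3('ccd'): parent n2 fail=1; on 'd' 1→0 → fail=7;  out ∅∪∅=∅
  n9('dca'): parent n8 fail=1; on 'a' 1→0 → fail=13;  out ∅∪∅=∅
  n4('ccdd'): parent n3 fail=7; on 'd' 7 → fail=15;  out ∅∪{3}={3}
  n10('dcaa'): parent n9 fail=13; on 'a' 13→0 → fail=13;  out ∅∪∅=∅
  n5('ccddd'): parent n4 fail=15; on 'd' 15→7 → fail=15;  out ∅∪{3}={3}
  n11('dcaab'): parent n10 fail=13; on 'b' 13→0 → fail=0;  out ∅∪∅=∅
  n6('ccdddd'): parent n5 fail=15; on 'd' 15→7 → fail=15;  out {0}∪{3}={0,3}
  n12('dcaabc'): parent n11 fail=0; on 'c' 0 → fail=1;  out {1}∪∅={1}

Text stream:
i=0 'c': node 0→1
i=1 'd': node 1→7 (via fail)
i=2 'c': node 7→8
i=3 'a': node 8→9
i=4 'a': node 9→10
i=5 'b': node 10→11
i=6 'c': node 11→12  → match P1@[1:6]
i=7 'a': node 12→13 (via fail)
i=8 'c': node 13→14  → match P2@[7:8]
i=9 'b': node 14→0 (via fail)
i=10 'a': node 0→13
i=11 'c': node 13→14  → match P2@[10:11]
i=12 'd': node 14→7 (via fail)
i=13 'b': node 7→0 (via fail)
i=14 'b': node 0→0
i=15 'd': node 0→7
i=16 'c': node 7→8
i=17 'a': node 8→9
i=18 'a': node 9→10
i=19 'b': node 10→11
i=20 'c': node 11→12  → match P1@[15:20]
i=21 'd': node 12→7 (via fail)
i=22 'c': node 7→8
i=23 'a': node 8→9
i=24 'a': node 9→10
i=25 'b': node 10→11
i=26 'c': node 11→12  → match P1@[21:26]
i=27 'b': node 12→0 (via fail)
i=28 'c': node 0→1
i=29 'c': node 1→2
i=30 'c': node 2→2 (via fail)
i=31 'd': node 2→3
i=32 'd': node 3→4  → match P3@[31:32]
i=33 'd': node 4→5  → match P3@[32:33]
i=34 'd': node 5→6  → match P0@[29:34],P3@[33:34]
i=35 'b': node 6→0 (via fail)
i=36 'a': node 0→13
i=37 'b': node 13→0 (via fail)
i=38 'a': node 0→13
i=39 'd': node 13→7 (via fail)
i=40 'd': node 7→15  → match P3@[39:40]
i=41 'd': node 15→15 (via fail)  → match P3@[40:41]
i=42 'b': node 15→0 (via fail)
i=43 'd': node 0→7
i=44 'd': node 7→15  → match P3@[43:44]
i=45 'a': node 15→13 (via fail)
i=46 'c': node 13→14  → match P2@[45:46]
i=47 'a': node 14→13 (via fail)

All matches (sorted): [[6,1],[8,2],[11,2],[20,1],[26,1],[32,3],[33,3],[34,0],[34,3],[40,3],[41,3],[44,3],[46,2]]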